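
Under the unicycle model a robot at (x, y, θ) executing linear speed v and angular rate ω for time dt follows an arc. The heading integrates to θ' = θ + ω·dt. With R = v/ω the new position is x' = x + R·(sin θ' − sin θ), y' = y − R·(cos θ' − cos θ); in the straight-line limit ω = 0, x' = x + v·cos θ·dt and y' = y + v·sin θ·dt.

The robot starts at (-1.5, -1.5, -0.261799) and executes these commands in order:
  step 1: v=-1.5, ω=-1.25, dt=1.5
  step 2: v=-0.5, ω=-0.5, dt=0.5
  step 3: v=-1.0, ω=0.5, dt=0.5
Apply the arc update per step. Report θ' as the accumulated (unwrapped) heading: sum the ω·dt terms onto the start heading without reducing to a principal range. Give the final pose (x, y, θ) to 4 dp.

(-1.7255, 0.8791, -2.1368)

step 1: θ'=-2.1368 (R=1.2000) → pose (-2.2023, 0.3026, -2.1368)
step 2: θ'=-2.3868 (R=1.0000) → pose (-2.0434, 0.4948, -2.3868)
step 3: θ'=-2.1368 (R=-2.0000) → pose (-1.7255, 0.8791, -2.1368)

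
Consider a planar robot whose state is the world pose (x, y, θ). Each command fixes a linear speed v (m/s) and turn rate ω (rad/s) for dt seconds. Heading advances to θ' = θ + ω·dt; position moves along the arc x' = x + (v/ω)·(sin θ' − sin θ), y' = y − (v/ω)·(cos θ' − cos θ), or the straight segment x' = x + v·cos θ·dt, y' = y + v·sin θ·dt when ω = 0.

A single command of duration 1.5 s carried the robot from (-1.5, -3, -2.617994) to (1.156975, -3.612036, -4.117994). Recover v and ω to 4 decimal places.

Δθ = -4.117994 − -2.617994 = -1.500000
ω = Δθ/dt = -1.500000/1.5 = -1.0000
R = Δx/(sin θ' − sin θ) = 2.0000
v = R·ω = 2.0000·-1.0000 = -2.0000

v = -2.0000, ω = -1.0000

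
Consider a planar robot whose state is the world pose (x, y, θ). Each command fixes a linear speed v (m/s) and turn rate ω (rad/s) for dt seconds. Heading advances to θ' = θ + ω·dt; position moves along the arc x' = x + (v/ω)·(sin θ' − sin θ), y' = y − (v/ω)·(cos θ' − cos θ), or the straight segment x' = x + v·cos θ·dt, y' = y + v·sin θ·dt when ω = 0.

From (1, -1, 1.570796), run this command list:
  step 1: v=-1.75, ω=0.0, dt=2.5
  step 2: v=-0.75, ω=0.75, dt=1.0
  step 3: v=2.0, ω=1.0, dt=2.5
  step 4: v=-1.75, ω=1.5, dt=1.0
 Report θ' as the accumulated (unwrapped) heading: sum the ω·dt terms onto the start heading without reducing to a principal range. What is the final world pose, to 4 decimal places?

(-3.3870, -6.5967, 6.3208)

step 1: θ'=1.5708 (straight) → pose (1.0000, -5.3750, 1.5708)
step 2: θ'=2.3208 (R=-1.0000) → pose (1.2683, -6.0566, 2.3208)
step 3: θ'=4.8208 (R=2.0000) → pose (-2.1833, -7.6363, 4.8208)
step 4: θ'=6.3208 (R=-1.1667) → pose (-3.3870, -6.5967, 6.3208)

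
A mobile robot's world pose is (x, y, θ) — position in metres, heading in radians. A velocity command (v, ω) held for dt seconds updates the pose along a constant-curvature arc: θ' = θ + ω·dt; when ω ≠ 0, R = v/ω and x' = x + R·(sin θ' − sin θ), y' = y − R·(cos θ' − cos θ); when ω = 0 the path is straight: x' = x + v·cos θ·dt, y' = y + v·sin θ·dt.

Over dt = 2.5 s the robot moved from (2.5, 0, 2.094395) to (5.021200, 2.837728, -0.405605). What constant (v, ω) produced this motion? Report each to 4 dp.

Δθ = -0.405605 − 2.094395 = -2.500000
ω = Δθ/dt = -2.500000/2.5 = -1.0000
R = −Δy/(cos θ' − cos θ) = -2.0000
v = R·ω = -2.0000·-1.0000 = 2.0000

v = 2.0000, ω = -1.0000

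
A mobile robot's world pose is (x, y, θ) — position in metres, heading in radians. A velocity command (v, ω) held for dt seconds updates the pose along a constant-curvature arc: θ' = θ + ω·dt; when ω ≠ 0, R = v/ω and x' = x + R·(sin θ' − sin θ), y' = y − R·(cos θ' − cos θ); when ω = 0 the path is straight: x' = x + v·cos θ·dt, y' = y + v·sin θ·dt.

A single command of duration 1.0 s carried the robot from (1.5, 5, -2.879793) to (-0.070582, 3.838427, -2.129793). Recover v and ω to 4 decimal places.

v = 2.0000, ω = 0.7500

Δθ = -2.129793 − -2.879793 = 0.750000
ω = Δθ/dt = 0.750000/1.0 = 0.7500
R = Δx/(sin θ' − sin θ) = 2.6667
v = R·ω = 2.6667·0.7500 = 2.0000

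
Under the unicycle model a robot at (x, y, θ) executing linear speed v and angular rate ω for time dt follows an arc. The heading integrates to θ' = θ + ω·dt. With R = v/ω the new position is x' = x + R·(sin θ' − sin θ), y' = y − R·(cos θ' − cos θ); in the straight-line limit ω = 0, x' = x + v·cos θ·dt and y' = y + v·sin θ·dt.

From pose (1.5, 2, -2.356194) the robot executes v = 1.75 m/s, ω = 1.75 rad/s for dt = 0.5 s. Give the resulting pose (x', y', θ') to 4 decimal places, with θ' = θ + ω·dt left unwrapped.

(1.2111, 1.2034, -1.4812)

θ' = -2.3562 + 1.75·0.5 = -1.4812
R = v/ω = 1.75/1.75 = 1.0000
x' = 1.5 + 1.0000·(sin -1.4812 − sin -2.3562) = 1.2111
y' = 2 − 1.0000·(cos -1.4812 − cos -2.3562) = 1.2034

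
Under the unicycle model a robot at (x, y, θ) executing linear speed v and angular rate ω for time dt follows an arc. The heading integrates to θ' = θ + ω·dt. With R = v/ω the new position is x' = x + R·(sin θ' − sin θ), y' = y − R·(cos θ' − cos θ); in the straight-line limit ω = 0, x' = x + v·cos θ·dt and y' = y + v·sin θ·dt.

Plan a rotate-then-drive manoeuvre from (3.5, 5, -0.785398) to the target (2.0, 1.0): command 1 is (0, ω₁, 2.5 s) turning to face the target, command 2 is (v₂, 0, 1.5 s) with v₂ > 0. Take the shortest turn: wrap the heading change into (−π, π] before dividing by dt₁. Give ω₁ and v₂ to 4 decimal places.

ω₁ = -0.4577, v₂ = 2.8480

heading to target = atan2(1−5, 2−3.5) = -1.9296
Δθ = wrap(-1.9296 − -0.7854) = -1.1442; ω₁ = Δθ/dt₁ = -0.4577
distance = √((2−3.5)² + (1−5)²) = 4.2720; v₂ = distance/dt₂ = 2.8480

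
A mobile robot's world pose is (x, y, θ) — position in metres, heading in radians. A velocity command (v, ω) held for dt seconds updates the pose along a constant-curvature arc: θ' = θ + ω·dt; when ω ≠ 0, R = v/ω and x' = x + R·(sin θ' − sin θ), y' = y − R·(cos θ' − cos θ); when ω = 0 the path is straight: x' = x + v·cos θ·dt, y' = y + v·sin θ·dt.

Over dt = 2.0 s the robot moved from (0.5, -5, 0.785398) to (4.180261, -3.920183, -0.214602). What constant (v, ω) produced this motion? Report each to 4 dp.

v = 2.0000, ω = -0.5000

Δθ = -0.214602 − 0.785398 = -1.000000
ω = Δθ/dt = -1.000000/2.0 = -0.5000
R = Δx/(sin θ' − sin θ) = -4.0000
v = R·ω = -4.0000·-0.5000 = 2.0000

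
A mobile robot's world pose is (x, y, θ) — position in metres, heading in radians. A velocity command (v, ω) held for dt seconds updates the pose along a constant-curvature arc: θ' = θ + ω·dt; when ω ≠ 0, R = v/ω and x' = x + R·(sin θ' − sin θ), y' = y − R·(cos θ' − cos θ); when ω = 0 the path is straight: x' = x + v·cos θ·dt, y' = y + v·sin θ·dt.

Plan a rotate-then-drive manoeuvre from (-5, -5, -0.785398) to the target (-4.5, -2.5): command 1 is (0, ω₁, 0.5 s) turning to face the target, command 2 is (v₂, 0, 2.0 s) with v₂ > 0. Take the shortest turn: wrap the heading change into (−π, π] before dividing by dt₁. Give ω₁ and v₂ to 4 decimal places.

ω₁ = 4.3176, v₂ = 1.2748

heading to target = atan2(-2.5−-5, -4.5−-5) = 1.3734
Δθ = wrap(1.3734 − -0.7854) = 2.1588; ω₁ = Δθ/dt₁ = 4.3176
distance = √((-4.5−-5)² + (-2.5−-5)²) = 2.5495; v₂ = distance/dt₂ = 1.2748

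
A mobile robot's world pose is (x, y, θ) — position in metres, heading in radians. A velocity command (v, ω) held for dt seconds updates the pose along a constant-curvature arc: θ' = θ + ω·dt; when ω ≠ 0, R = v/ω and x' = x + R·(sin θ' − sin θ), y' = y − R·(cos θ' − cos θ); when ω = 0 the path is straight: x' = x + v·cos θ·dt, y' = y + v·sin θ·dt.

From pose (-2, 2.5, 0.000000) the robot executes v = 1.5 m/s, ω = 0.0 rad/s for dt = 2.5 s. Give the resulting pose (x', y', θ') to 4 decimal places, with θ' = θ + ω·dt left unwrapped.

(1.7500, 2.5000, 0.0000)

θ' = 0.0000 + 0.0·2.5 = 0.0000
ω = 0 → straight: x' = -2 + 1.5·cos(0.0000)·2.5 = 1.7500
y' = 2.5 + 1.5·sin(0.0000)·2.5 = 2.5000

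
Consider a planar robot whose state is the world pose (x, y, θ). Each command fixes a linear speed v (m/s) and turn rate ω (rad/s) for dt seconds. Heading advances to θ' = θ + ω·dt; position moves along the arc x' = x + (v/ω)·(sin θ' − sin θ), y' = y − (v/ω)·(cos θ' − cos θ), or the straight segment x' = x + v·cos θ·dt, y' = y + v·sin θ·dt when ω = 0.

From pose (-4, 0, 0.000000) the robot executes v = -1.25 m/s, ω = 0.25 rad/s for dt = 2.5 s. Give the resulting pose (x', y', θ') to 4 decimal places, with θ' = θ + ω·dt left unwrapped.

(-6.9255, -0.9452, 0.6250)

θ' = 0.0000 + 0.25·2.5 = 0.6250
R = v/ω = -1.25/0.25 = -5.0000
x' = -4 + -5.0000·(sin 0.6250 − sin 0.0000) = -6.9255
y' = 0 − -5.0000·(cos 0.6250 − cos 0.0000) = -0.9452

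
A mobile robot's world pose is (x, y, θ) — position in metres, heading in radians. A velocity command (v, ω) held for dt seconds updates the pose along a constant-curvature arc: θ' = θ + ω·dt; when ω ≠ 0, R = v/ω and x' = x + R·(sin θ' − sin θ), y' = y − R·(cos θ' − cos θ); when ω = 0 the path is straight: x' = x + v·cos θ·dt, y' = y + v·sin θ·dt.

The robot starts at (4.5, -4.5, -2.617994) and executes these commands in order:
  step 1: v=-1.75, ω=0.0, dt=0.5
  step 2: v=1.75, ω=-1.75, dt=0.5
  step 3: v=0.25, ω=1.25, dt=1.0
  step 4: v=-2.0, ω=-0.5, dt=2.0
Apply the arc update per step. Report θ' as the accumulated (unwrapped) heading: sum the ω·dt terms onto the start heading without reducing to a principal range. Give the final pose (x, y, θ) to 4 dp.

step 1: θ'=-2.6180 (straight) → pose (5.2578, -4.0625, -2.6180)
step 2: θ'=-3.4930 (R=-1.0000) → pose (4.4136, -4.1354, -3.4930)
step 3: θ'=-2.2430 (R=0.2000) → pose (4.1882, -4.1986, -2.2430)
step 4: θ'=-3.2430 (R=4.0000) → pose (7.7230, -2.7100, -3.2430)

(7.7230, -2.7100, -3.2430)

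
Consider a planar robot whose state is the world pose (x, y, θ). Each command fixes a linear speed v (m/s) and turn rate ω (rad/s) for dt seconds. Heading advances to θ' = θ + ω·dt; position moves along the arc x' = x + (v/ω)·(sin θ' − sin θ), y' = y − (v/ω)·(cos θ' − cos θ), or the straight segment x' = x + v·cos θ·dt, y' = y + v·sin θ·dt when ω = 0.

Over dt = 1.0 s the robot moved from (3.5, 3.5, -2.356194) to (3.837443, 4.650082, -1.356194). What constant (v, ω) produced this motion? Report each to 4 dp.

v = -1.2500, ω = 1.0000

Δθ = -1.356194 − -2.356194 = 1.000000
ω = Δθ/dt = 1.000000/1.0 = 1.0000
R = −Δy/(cos θ' − cos θ) = -1.2500
v = R·ω = -1.2500·1.0000 = -1.2500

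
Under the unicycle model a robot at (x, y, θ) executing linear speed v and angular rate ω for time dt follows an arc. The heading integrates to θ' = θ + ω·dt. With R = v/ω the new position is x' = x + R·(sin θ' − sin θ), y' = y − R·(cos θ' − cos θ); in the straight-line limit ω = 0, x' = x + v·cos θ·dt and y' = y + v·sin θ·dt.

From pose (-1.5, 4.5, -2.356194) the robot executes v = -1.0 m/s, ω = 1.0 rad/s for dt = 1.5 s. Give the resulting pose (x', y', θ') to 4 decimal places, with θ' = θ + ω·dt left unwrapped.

θ' = -2.3562 + 1.0·1.5 = -0.8562
R = v/ω = -1.0/1.0 = -1.0000
x' = -1.5 + -1.0000·(sin -0.8562 − sin -2.3562) = -1.4518
y' = 4.5 − -1.0000·(cos -0.8562 − cos -2.3562) = 5.8624

(-1.4518, 5.8624, -0.8562)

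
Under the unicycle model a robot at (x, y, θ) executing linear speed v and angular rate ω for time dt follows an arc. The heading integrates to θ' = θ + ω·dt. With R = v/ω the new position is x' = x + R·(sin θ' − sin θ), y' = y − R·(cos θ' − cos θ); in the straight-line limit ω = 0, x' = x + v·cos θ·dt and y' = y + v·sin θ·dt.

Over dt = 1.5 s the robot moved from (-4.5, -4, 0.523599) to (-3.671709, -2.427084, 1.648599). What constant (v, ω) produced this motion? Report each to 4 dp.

v = 1.2500, ω = 0.7500

Δθ = 1.648599 − 0.523599 = 1.125000
ω = Δθ/dt = 1.125000/1.5 = 0.7500
R = −Δy/(cos θ' − cos θ) = 1.6667
v = R·ω = 1.6667·0.7500 = 1.2500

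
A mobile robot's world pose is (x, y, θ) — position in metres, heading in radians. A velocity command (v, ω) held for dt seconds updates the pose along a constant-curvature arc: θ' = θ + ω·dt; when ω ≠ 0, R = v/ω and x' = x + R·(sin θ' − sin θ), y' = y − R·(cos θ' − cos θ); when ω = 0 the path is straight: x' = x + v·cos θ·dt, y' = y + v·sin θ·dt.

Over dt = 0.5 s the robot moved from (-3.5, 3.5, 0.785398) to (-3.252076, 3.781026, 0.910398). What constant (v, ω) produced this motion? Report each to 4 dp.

Δθ = 0.910398 − 0.785398 = 0.125000
ω = Δθ/dt = 0.125000/0.5 = 0.2500
R = −Δy/(cos θ' − cos θ) = 3.0000
v = R·ω = 3.0000·0.2500 = 0.7500

v = 0.7500, ω = 0.2500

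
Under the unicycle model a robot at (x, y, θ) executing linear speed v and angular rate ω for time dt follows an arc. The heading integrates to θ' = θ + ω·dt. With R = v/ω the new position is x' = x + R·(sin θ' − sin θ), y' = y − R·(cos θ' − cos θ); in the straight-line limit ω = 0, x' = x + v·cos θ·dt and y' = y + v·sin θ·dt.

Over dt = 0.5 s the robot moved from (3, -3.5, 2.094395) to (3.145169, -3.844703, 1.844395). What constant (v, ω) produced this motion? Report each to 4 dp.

v = -0.7500, ω = -0.5000

Δθ = 1.844395 − 2.094395 = -0.250000
ω = Δθ/dt = -0.250000/0.5 = -0.5000
R = −Δy/(cos θ' − cos θ) = 1.5000
v = R·ω = 1.5000·-0.5000 = -0.7500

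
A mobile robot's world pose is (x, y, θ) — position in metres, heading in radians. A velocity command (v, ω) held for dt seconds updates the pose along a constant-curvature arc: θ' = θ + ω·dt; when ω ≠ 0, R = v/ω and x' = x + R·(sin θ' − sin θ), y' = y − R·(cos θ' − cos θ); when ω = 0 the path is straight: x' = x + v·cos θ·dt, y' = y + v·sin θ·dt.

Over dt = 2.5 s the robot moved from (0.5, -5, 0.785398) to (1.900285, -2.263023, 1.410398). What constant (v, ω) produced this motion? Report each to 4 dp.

v = 1.2500, ω = 0.2500

Δθ = 1.410398 − 0.785398 = 0.625000
ω = Δθ/dt = 0.625000/2.5 = 0.2500
R = −Δy/(cos θ' − cos θ) = 5.0000
v = R·ω = 5.0000·0.2500 = 1.2500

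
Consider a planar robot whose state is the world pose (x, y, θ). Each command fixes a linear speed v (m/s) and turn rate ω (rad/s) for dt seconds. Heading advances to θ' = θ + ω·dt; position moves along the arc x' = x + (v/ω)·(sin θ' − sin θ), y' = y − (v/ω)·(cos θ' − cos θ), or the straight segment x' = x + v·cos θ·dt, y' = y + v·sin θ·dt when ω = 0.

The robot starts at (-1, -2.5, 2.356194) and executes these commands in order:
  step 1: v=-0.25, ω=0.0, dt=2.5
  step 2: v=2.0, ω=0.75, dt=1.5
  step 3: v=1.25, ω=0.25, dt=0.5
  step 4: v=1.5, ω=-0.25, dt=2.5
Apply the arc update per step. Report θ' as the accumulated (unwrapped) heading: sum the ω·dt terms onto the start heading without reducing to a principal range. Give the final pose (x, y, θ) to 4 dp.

step 1: θ'=2.3562 (straight) → pose (-0.5581, -2.9419, 2.3562)
step 2: θ'=3.4812 (R=2.6667) → pose (-3.3320, -2.3132, 3.4812)
step 3: θ'=3.6062 (R=5.0000) → pose (-3.9068, -2.5576, 3.6062)
step 4: θ'=2.9812 (R=-6.0000) → pose (-7.5534, -3.1166, 2.9812)

(-7.5534, -3.1166, 2.9812)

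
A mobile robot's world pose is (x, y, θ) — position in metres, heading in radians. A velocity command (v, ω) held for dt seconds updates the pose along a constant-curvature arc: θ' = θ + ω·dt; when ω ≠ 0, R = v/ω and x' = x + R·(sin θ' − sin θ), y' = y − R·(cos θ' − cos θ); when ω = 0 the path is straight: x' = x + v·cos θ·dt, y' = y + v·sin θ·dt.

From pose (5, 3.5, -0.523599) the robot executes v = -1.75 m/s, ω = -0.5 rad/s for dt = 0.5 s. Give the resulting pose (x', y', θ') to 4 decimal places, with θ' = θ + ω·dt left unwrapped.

θ' = -0.5236 + -0.5·0.5 = -0.7736
R = v/ω = -1.75/-0.5 = 3.5000
x' = 5 + 3.5000·(sin -0.7736 − sin -0.5236) = 4.3045
y' = 3.5 − 3.5000·(cos -0.7736 − cos -0.5236) = 4.0272

(4.3045, 4.0272, -0.7736)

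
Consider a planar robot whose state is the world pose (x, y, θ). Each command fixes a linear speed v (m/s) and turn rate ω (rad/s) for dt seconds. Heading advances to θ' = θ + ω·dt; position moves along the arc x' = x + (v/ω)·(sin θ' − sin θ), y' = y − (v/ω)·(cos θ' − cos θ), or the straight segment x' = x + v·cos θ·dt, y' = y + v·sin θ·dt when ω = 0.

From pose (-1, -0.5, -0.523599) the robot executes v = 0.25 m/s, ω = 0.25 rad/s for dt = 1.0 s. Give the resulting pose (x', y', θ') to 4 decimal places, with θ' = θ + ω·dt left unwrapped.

θ' = -0.5236 + 0.25·1.0 = -0.2736
R = v/ω = 0.25/0.25 = 1.0000
x' = -1 + 1.0000·(sin -0.2736 − sin -0.5236) = -0.7702
y' = -0.5 − 1.0000·(cos -0.2736 − cos -0.5236) = -0.5968

(-0.7702, -0.5968, -0.2736)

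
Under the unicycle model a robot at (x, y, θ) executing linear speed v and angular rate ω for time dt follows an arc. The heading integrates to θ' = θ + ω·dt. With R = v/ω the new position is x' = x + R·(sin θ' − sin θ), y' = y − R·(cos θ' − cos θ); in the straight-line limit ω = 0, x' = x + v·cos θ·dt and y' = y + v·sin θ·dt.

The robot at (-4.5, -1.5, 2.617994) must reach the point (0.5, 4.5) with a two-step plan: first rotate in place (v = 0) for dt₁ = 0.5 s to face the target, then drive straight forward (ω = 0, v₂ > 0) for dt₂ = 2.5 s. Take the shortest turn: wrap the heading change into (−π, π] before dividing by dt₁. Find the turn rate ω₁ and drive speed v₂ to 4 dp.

heading to target = atan2(4.5−-1.5, 0.5−-4.5) = 0.8761
Δθ = wrap(0.8761 − 2.6180) = -1.7419; ω₁ = Δθ/dt₁ = -3.4839
distance = √((0.5−-4.5)² + (4.5−-1.5)²) = 7.8102; v₂ = distance/dt₂ = 3.1241

ω₁ = -3.4839, v₂ = 3.1241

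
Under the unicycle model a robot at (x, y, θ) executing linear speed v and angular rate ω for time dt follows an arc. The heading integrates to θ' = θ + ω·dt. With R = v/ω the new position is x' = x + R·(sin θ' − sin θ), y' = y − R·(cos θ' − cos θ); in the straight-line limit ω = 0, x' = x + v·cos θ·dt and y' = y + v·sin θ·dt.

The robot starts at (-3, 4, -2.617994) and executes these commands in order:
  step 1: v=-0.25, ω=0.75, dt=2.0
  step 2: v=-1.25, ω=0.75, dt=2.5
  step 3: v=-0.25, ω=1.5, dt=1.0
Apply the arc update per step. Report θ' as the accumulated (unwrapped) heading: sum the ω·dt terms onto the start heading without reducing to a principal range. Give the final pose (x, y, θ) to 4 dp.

step 1: θ'=-1.1180 (R=-0.3333) → pose (-2.8669, 4.4345, -1.1180)
step 2: θ'=0.7570 (R=-1.6667) → pose (-5.5102, 4.9169, 0.7570)
step 3: θ'=2.2570 (R=-0.1667) → pose (-5.5247, 4.6901, 2.2570)

(-5.5247, 4.6901, 2.2570)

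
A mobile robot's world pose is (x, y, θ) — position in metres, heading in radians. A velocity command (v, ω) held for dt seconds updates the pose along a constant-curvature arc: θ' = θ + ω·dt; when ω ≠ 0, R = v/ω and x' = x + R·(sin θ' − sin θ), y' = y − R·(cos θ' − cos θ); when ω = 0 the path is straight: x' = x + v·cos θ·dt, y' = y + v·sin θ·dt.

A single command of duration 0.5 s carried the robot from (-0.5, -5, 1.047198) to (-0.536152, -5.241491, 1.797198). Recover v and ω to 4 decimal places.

Δθ = 1.797198 − 1.047198 = 0.750000
ω = Δθ/dt = 0.750000/0.5 = 1.5000
R = −Δy/(cos θ' − cos θ) = -0.3333
v = R·ω = -0.3333·1.5000 = -0.5000

v = -0.5000, ω = 1.5000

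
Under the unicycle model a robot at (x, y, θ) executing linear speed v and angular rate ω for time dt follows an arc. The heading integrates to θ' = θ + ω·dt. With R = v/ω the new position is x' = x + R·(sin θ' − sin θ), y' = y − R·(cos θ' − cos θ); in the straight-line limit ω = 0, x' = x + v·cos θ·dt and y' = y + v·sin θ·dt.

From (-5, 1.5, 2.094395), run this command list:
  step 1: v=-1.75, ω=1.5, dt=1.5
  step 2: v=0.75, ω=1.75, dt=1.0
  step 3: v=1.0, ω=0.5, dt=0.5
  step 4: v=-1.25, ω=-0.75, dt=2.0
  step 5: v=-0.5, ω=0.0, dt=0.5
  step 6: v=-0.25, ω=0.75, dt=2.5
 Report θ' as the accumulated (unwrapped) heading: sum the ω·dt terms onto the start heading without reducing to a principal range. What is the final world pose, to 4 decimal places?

step 1: θ'=4.3444 (R=-1.1667) → pose (-2.9011, 1.6636, 4.3444)
step 2: θ'=6.0944 (R=0.4286) → pose (-2.5816, 1.0885, 6.0944)
step 3: θ'=6.3444 (R=2.0000) → pose (-2.0839, 1.0567, 6.3444)
step 4: θ'=4.8444 (R=1.6667) → pose (-3.8381, 2.5009, 4.8444)
step 5: θ'=4.8444 (straight) → pose (-3.8710, 2.7487, 4.8444)
step 6: θ'=6.7194 (R=-0.3333) → pose (-4.3422, 3.0070, 6.7194)

(-4.3422, 3.0070, 6.7194)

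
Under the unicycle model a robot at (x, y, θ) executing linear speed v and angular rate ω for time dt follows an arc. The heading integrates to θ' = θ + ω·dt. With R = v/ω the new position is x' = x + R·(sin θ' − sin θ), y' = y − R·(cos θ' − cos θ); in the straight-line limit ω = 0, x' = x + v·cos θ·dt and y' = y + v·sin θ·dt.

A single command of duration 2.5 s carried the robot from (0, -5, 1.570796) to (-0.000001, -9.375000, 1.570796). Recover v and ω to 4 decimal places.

Δθ = 1.570796 − 1.570796 = 0.000000
ω = Δθ/dt = 0.000000/2.5 = 0.0000
ω = 0 → v = (Δx·cos θ + Δy·sin θ)/dt = -1.7500

v = -1.7500, ω = 0.0000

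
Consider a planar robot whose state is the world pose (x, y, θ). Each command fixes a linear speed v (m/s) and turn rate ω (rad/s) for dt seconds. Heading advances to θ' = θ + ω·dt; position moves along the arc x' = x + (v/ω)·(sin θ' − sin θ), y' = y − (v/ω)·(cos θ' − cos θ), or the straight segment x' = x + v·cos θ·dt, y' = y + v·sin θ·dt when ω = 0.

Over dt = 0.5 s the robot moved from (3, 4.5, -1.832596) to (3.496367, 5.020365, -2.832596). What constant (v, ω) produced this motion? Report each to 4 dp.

v = -1.5000, ω = -2.0000

Δθ = -2.832596 − -1.832596 = -1.000000
ω = Δθ/dt = -1.000000/0.5 = -2.0000
R = −Δy/(cos θ' − cos θ) = 0.7500
v = R·ω = 0.7500·-2.0000 = -1.5000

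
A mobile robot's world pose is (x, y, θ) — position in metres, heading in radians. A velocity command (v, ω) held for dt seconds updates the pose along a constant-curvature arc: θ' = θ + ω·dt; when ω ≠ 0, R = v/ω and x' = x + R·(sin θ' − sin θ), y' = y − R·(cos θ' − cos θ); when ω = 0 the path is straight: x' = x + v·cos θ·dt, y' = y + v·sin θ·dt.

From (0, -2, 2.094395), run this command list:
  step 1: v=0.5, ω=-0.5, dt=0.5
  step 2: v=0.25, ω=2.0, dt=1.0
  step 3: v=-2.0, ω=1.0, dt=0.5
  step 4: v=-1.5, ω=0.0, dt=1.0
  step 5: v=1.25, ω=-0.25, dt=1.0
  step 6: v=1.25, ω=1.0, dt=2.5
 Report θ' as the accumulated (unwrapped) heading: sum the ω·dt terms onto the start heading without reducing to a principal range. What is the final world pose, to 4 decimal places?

(1.6266, -2.5149, 6.5944)

step 1: θ'=1.8444 (R=-1.0000) → pose (-0.0968, -1.7702, 1.8444)
step 2: θ'=3.8444 (R=0.1250) → pose (-0.2979, -1.7086, 3.8444)
step 3: θ'=4.3444 (R=-2.0000) → pose (0.2755, -0.9020, 4.3444)
step 4: θ'=4.3444 (straight) → pose (0.8151, 0.4976, 4.3444)
step 5: θ'=4.0944 (R=-5.0000) → pose (0.2250, -0.6007, 4.0944)
step 6: θ'=6.5944 (R=1.2500) → pose (1.6266, -2.5149, 6.5944)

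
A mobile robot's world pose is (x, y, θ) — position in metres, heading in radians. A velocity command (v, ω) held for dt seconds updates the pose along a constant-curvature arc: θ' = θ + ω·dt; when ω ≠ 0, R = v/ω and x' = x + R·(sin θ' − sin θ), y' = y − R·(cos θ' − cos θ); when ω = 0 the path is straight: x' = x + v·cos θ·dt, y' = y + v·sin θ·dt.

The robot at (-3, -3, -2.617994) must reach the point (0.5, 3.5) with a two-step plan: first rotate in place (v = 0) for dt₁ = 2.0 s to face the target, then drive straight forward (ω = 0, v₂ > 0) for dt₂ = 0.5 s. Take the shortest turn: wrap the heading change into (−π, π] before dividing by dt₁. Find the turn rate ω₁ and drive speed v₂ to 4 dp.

heading to target = atan2(3.5−-3, 0.5−-3) = 1.0769
Δθ = wrap(1.0769 − -2.6180) = -2.5883; ω₁ = Δθ/dt₁ = -1.2942
distance = √((0.5−-3)² + (3.5−-3)²) = 7.3824; v₂ = distance/dt₂ = 14.7648

ω₁ = -1.2942, v₂ = 14.7648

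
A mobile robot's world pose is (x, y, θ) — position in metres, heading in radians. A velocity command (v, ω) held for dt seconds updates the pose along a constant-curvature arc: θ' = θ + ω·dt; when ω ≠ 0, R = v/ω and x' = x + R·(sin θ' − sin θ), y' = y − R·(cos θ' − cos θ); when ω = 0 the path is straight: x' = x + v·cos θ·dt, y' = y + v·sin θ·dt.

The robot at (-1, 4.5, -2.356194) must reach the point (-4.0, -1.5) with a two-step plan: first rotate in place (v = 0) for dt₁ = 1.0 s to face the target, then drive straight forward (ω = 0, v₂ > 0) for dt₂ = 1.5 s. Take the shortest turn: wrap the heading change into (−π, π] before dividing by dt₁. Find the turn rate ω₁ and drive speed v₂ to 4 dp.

heading to target = atan2(-1.5−4.5, -4−-1) = -2.0344
Δθ = wrap(-2.0344 − -2.3562) = 0.3218; ω₁ = Δθ/dt₁ = 0.3218
distance = √((-4−-1)² + (-1.5−4.5)²) = 6.7082; v₂ = distance/dt₂ = 4.4721

ω₁ = 0.3218, v₂ = 4.4721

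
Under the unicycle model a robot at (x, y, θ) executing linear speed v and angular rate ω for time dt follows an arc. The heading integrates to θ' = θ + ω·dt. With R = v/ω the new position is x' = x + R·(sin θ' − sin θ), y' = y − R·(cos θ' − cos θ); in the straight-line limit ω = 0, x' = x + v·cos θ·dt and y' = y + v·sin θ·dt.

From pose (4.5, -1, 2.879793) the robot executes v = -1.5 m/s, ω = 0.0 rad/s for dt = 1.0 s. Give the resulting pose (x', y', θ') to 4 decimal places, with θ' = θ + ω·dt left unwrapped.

(5.9489, -1.3882, 2.8798)

θ' = 2.8798 + 0.0·1.0 = 2.8798
ω = 0 → straight: x' = 4.5 + -1.5·cos(2.8798)·1.0 = 5.9489
y' = -1 + -1.5·sin(2.8798)·1.0 = -1.3882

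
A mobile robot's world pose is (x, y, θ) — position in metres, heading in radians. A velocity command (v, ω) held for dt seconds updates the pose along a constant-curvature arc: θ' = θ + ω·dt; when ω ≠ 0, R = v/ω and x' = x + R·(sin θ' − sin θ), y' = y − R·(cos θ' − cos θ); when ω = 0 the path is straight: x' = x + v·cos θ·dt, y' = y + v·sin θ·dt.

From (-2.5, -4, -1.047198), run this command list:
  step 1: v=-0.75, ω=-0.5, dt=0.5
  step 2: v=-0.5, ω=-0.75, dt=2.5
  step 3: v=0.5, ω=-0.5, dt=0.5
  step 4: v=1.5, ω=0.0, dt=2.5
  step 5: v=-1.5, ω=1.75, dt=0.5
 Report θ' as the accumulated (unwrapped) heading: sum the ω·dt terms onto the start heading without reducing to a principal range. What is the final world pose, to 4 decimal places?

step 1: θ'=-1.2972 (R=1.5000) → pose (-2.6452, -3.6553, -1.2972)
step 2: θ'=-3.1722 (R=0.6667) → pose (-1.9829, -2.8088, -3.1722)
step 3: θ'=-3.4222 (R=-1.0000) → pose (-2.2292, -2.7702, -3.4222)
step 4: θ'=-3.4222 (straight) → pose (-5.8326, -1.7317, -3.4222)
step 5: θ'=-2.5472 (R=-0.8571) → pose (-5.1152, -1.6182, -2.5472)

(-5.1152, -1.6182, -2.5472)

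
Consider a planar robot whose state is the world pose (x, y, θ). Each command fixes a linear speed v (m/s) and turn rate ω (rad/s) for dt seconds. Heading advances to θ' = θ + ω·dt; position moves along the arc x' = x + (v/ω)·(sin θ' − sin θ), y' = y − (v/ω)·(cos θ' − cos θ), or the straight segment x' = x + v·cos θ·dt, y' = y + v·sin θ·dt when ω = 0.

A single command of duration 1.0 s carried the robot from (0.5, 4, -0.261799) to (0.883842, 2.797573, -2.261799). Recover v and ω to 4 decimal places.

Δθ = -2.261799 − -0.261799 = -2.000000
ω = Δθ/dt = -2.000000/1.0 = -2.0000
R = −Δy/(cos θ' − cos θ) = -0.7500
v = R·ω = -0.7500·-2.0000 = 1.5000

v = 1.5000, ω = -2.0000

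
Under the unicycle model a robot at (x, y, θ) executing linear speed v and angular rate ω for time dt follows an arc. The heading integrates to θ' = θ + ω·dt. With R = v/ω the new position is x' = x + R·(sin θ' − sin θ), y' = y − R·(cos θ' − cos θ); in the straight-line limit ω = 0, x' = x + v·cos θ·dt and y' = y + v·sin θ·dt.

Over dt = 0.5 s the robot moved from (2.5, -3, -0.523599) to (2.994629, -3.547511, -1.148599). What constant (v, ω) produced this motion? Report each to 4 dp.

v = 1.5000, ω = -1.2500

Δθ = -1.148599 − -0.523599 = -0.625000
ω = Δθ/dt = -0.625000/0.5 = -1.2500
R = −Δy/(cos θ' − cos θ) = -1.2000
v = R·ω = -1.2000·-1.2500 = 1.5000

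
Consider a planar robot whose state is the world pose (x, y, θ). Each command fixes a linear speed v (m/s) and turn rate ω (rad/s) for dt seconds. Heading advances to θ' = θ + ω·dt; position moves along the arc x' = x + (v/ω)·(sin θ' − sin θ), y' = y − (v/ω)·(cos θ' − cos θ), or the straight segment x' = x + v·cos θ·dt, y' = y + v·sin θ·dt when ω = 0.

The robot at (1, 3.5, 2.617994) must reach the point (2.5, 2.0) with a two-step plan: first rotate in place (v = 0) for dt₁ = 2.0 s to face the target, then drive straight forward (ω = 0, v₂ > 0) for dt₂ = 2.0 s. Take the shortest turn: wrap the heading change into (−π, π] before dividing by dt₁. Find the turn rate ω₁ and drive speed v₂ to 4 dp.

heading to target = atan2(2−3.5, 2.5−1) = -0.7854
Δθ = wrap(-0.7854 − 2.6180) = 2.8798; ω₁ = Δθ/dt₁ = 1.4399
distance = √((2.5−1)² + (2−3.5)²) = 2.1213; v₂ = distance/dt₂ = 1.0607

ω₁ = 1.4399, v₂ = 1.0607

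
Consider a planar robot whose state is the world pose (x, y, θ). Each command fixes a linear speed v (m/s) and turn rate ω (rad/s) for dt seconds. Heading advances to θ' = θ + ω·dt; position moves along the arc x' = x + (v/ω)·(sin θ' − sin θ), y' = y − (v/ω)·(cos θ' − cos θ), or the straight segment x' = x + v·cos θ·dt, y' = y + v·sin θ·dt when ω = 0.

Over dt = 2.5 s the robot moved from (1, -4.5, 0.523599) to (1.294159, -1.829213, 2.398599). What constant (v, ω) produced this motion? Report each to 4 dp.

v = 1.2500, ω = 0.7500

Δθ = 2.398599 − 0.523599 = 1.875000
ω = Δθ/dt = 1.875000/2.5 = 0.7500
R = −Δy/(cos θ' − cos θ) = 1.6667
v = R·ω = 1.6667·0.7500 = 1.2500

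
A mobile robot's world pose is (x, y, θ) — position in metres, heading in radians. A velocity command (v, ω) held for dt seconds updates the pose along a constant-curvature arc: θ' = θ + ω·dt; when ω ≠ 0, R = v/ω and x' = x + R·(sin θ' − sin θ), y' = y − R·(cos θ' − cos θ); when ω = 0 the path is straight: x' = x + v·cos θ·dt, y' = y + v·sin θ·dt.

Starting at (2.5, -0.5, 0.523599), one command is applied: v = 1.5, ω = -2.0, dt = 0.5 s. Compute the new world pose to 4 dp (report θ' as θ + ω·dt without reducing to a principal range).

(3.2189, -0.4830, -0.4764)

θ' = 0.5236 + -2.0·0.5 = -0.4764
R = v/ω = 1.5/-2.0 = -0.7500
x' = 2.5 + -0.7500·(sin -0.4764 − sin 0.5236) = 3.2189
y' = -0.5 − -0.7500·(cos -0.4764 − cos 0.5236) = -0.4830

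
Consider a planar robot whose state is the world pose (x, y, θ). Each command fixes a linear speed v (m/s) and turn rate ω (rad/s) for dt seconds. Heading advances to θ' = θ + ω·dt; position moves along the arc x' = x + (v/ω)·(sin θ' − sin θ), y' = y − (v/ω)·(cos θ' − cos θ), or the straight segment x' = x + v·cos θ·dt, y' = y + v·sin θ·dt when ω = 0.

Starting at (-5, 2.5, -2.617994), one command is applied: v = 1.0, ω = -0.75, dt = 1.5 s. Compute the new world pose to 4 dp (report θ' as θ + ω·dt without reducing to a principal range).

(-6.4211, 2.5553, -3.7430)

θ' = -2.6180 + -0.75·1.5 = -3.7430
R = v/ω = 1.0/-0.75 = -1.3333
x' = -5 + -1.3333·(sin -3.7430 − sin -2.6180) = -6.4211
y' = 2.5 − -1.3333·(cos -3.7430 − cos -2.6180) = 2.5553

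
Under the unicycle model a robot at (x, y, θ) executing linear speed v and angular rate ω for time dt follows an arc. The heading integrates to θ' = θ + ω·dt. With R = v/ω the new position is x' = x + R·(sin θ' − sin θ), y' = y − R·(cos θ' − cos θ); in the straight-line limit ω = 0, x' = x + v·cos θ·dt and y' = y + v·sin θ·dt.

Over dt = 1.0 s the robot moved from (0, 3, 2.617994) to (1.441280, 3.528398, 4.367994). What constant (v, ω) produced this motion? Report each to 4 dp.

v = -1.7500, ω = 1.7500

Δθ = 4.367994 − 2.617994 = 1.750000
ω = Δθ/dt = 1.750000/1.0 = 1.7500
R = Δx/(sin θ' − sin θ) = -1.0000
v = R·ω = -1.0000·1.7500 = -1.7500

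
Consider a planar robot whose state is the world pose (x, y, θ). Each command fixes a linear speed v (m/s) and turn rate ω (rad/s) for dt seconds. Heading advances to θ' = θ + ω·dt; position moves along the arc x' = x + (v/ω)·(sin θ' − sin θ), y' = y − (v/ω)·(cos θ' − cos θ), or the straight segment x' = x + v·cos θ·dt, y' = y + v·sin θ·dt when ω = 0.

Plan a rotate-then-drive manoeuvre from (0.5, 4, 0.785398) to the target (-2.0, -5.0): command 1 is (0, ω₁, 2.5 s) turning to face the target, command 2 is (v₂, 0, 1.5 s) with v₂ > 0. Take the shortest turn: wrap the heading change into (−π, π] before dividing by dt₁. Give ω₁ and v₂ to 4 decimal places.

ω₁ = -1.0509, v₂ = 6.2272

heading to target = atan2(-5−4, -2−0.5) = -1.8417
Δθ = wrap(-1.8417 − 0.7854) = -2.6271; ω₁ = Δθ/dt₁ = -1.0509
distance = √((-2−0.5)² + (-5−4)²) = 9.3408; v₂ = distance/dt₂ = 6.2272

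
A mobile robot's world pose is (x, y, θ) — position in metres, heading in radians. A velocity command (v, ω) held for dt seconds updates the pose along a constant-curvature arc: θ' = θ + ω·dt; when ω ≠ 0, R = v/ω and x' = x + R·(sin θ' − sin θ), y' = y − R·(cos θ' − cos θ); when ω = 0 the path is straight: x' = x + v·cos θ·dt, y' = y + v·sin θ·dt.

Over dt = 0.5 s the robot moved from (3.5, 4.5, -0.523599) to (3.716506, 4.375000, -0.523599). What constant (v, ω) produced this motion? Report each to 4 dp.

Δθ = -0.523599 − -0.523599 = 0.000000
ω = Δθ/dt = 0.000000/0.5 = 0.0000
ω = 0 → v = (Δx·cos θ + Δy·sin θ)/dt = 0.5000

v = 0.5000, ω = 0.0000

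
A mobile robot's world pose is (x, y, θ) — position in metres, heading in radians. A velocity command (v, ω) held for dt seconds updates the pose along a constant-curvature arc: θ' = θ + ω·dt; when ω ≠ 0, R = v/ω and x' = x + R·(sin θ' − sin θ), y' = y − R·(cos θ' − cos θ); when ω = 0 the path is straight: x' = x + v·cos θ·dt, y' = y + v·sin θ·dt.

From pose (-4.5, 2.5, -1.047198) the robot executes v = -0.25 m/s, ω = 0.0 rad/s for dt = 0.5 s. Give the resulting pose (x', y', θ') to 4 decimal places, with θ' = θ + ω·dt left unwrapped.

θ' = -1.0472 + 0.0·0.5 = -1.0472
ω = 0 → straight: x' = -4.5 + -0.25·cos(-1.0472)·0.5 = -4.5625
y' = 2.5 + -0.25·sin(-1.0472)·0.5 = 2.6083

(-4.5625, 2.6083, -1.0472)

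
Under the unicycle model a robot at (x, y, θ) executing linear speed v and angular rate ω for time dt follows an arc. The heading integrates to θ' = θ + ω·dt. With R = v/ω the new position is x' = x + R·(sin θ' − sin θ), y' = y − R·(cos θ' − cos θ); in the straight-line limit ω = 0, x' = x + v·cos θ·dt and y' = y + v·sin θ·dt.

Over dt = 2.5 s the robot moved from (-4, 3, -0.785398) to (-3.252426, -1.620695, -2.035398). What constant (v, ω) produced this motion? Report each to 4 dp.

v = 2.0000, ω = -0.5000

Δθ = -2.035398 − -0.785398 = -1.250000
ω = Δθ/dt = -1.250000/2.5 = -0.5000
R = −Δy/(cos θ' − cos θ) = -4.0000
v = R·ω = -4.0000·-0.5000 = 2.0000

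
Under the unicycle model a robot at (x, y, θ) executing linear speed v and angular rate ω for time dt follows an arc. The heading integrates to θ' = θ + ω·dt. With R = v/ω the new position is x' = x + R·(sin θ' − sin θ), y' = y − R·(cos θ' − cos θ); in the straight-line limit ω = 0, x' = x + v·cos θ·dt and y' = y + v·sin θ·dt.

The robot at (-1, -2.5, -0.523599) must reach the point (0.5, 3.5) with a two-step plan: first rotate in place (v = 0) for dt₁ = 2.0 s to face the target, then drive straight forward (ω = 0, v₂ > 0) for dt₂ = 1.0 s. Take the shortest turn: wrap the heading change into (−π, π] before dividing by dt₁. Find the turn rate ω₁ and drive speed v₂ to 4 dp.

ω₁ = 0.9247, v₂ = 6.1847

heading to target = atan2(3.5−-2.5, 0.5−-1) = 1.3258
Δθ = wrap(1.3258 − -0.5236) = 1.8494; ω₁ = Δθ/dt₁ = 0.9247
distance = √((0.5−-1)² + (3.5−-2.5)²) = 6.1847; v₂ = distance/dt₂ = 6.1847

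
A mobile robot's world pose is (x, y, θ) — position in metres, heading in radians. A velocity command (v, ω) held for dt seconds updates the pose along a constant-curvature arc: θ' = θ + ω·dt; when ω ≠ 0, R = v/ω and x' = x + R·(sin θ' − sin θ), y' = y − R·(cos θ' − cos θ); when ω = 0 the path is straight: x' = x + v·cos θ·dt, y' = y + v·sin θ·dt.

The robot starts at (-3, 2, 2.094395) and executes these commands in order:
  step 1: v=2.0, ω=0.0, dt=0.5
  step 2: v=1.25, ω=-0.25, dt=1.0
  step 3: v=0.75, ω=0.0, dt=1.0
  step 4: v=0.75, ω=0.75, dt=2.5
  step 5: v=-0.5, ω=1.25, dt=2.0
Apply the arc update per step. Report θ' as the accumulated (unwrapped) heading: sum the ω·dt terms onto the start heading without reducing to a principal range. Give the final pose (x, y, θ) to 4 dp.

(-5.8885, 6.0389, 6.2194)

step 1: θ'=2.0944 (straight) → pose (-3.5000, 2.8660, 2.0944)
step 2: θ'=1.8444 (R=-5.0000) → pose (-3.9839, 4.0150, 1.8444)
step 3: θ'=1.8444 (straight) → pose (-4.1865, 4.7371, 1.8444)
step 4: θ'=3.7194 (R=1.0000) → pose (-5.6955, 5.3046, 3.7194)
step 5: θ'=6.2194 (R=-0.4000) → pose (-5.8885, 6.0389, 6.2194)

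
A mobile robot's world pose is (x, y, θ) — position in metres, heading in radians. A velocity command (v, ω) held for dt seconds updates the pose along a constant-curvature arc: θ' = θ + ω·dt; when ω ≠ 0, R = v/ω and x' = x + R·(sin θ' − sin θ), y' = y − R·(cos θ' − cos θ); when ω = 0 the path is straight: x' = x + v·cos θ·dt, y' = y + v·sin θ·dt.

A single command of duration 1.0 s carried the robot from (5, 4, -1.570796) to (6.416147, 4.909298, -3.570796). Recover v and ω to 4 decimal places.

Δθ = -3.570796 − -1.570796 = -2.000000
ω = Δθ/dt = -2.000000/1.0 = -2.0000
R = Δx/(sin θ' − sin θ) = 1.0000
v = R·ω = 1.0000·-2.0000 = -2.0000

v = -2.0000, ω = -2.0000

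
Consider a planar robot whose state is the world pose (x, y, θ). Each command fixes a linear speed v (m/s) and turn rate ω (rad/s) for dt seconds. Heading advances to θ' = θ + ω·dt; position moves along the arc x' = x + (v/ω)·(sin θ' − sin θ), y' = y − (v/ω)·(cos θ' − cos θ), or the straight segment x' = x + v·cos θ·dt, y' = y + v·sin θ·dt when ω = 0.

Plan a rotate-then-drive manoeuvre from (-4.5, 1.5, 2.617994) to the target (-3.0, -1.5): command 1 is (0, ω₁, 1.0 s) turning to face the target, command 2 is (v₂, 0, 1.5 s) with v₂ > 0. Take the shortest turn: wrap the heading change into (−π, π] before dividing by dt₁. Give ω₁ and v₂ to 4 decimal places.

ω₁ = 2.5580, v₂ = 2.2361

heading to target = atan2(-1.5−1.5, -3−-4.5) = -1.1071
Δθ = wrap(-1.1071 − 2.6180) = 2.5580; ω₁ = Δθ/dt₁ = 2.5580
distance = √((-3−-4.5)² + (-1.5−1.5)²) = 3.3541; v₂ = distance/dt₂ = 2.2361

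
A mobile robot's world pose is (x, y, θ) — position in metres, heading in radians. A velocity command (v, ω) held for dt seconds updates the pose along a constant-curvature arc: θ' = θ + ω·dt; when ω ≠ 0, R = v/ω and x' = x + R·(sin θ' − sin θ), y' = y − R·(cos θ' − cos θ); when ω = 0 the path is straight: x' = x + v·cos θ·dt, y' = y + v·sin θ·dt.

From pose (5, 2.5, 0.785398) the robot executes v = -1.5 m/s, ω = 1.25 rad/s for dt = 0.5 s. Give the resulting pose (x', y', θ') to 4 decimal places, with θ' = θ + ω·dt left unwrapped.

(4.6639, 1.8431, 1.4104)

θ' = 0.7854 + 1.25·0.5 = 1.4104
R = v/ω = -1.5/1.25 = -1.2000
x' = 5 + -1.2000·(sin 1.4104 − sin 0.7854) = 4.6639
y' = 2.5 − -1.2000·(cos 1.4104 − cos 0.7854) = 1.8431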